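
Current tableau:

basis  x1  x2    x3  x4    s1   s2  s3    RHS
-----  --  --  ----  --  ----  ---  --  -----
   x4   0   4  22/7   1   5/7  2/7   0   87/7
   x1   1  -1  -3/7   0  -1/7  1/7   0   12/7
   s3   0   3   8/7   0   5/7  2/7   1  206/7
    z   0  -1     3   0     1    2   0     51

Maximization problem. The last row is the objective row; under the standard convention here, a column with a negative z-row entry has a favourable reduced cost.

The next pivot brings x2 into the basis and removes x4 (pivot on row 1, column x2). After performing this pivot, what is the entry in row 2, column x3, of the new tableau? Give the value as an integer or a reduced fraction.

5/14

Pivot element is row 1, column x2: 4.
Normalize row 1: new (row 1, x3) = (22/7)/4 = 11/14.
row 2 ← row 2 − (-1)·(new row 1): -3/7 − (-1)·(11/14) = 5/14.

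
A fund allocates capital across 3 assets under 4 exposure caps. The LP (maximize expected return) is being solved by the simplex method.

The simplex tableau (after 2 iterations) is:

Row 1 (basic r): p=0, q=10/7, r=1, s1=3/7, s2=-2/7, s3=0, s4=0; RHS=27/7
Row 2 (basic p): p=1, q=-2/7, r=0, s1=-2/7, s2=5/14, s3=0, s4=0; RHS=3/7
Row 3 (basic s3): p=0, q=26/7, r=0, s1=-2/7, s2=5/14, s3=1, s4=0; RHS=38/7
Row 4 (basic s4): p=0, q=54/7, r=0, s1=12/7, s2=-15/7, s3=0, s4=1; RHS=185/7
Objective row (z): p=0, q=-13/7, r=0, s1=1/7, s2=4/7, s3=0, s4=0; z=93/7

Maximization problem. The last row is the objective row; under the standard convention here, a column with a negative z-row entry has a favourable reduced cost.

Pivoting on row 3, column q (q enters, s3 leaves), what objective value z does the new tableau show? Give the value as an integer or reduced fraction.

Minimum ratio for q: (38/7)/(26/7) = 19/13.
z changes by −(z-row coeff of q)·ratio = −(-13/7)·(19/13) = 19/7.
New z = 93/7 + (19/7) = 16.

16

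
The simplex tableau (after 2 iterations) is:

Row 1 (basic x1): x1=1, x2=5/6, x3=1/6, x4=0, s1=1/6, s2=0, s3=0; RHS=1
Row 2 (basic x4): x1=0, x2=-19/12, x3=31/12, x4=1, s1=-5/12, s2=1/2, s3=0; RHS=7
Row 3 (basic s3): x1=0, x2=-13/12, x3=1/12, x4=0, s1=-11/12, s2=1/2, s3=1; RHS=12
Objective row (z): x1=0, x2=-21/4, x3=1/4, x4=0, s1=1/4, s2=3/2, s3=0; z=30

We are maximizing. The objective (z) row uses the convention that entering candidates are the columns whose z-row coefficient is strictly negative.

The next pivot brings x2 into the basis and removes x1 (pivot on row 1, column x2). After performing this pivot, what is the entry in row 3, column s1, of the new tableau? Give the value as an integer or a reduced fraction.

Pivot element is row 1, column x2: 5/6.
Normalize row 1: new (row 1, s1) = (1/6)/(5/6) = 1/5.
row 3 ← row 3 − (-13/12)·(new row 1): -11/12 − (-13/12)·(1/5) = -7/10.

-7/10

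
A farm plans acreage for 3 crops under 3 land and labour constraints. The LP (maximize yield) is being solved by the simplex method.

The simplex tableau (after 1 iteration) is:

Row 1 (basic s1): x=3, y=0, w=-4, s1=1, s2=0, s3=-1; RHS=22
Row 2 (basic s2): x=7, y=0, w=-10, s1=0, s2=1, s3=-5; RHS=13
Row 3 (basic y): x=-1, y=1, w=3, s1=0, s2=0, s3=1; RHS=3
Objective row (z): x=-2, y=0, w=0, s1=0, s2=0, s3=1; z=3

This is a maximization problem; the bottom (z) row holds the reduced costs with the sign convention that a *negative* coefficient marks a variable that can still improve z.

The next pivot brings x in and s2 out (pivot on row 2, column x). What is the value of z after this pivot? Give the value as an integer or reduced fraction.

47/7

Minimum ratio for x: 13/7 = 13/7.
z changes by −(z-row coeff of x)·ratio = −(-2)·(13/7) = 26/7.
New z = 3 + (26/7) = 47/7.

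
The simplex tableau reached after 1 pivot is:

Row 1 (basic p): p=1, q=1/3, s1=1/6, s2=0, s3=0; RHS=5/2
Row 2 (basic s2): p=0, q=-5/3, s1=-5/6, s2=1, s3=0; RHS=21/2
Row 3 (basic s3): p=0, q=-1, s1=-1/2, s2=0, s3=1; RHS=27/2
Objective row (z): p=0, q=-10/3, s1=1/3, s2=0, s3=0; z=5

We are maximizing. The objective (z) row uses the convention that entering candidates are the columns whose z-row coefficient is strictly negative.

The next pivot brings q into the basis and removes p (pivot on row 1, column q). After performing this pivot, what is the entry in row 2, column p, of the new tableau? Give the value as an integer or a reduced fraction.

5

Pivot element is row 1, column q: 1/3.
Normalize row 1: new (row 1, p) = 1/(1/3) = 3.
row 2 ← row 2 − (-5/3)·(new row 1): 0 − (-5/3)·3 = 5.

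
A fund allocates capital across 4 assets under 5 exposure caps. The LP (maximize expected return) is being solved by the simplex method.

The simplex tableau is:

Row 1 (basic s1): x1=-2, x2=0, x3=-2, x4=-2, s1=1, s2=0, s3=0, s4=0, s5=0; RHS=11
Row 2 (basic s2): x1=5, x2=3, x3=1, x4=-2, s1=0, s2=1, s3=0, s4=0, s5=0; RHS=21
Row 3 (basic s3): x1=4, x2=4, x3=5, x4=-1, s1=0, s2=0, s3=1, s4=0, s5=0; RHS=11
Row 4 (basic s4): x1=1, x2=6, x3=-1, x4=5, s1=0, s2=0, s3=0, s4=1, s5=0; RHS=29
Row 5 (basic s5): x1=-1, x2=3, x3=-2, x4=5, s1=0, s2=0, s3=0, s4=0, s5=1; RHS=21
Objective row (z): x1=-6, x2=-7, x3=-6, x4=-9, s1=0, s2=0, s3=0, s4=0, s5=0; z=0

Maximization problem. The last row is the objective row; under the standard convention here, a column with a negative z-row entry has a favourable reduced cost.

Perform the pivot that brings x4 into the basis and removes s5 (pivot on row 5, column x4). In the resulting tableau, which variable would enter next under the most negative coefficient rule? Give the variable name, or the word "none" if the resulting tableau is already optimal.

x3

Pivot element 5. New z-row = old z-row − (-9)·(row 5/5).
Updated z-row coefficients: x1: -39/5, x2: -8/5, x3: -48/5, x4: 0, s1: 0, s2: 0, s3: 0, s4: 0, s5: 9/5.
The most negative is -48/5 in column x3, so x3 would enter next.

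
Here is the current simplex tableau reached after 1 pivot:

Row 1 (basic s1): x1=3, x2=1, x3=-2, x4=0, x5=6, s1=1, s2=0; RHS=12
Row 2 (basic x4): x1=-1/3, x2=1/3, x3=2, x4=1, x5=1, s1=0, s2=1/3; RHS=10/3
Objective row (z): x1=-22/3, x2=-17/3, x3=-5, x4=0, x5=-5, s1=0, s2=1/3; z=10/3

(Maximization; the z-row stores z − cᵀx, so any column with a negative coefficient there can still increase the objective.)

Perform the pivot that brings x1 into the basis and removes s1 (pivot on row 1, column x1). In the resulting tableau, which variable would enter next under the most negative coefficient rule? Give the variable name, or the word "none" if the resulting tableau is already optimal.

x3

Pivot element 3. New z-row = old z-row − (-22/3)·(row 1/3).
Updated z-row coefficients: x1: 0, x2: -29/9, x3: -89/9, x4: 0, x5: 29/3, s1: 22/9, s2: 1/3.
The most negative is -89/9 in column x3, so x3 would enter next.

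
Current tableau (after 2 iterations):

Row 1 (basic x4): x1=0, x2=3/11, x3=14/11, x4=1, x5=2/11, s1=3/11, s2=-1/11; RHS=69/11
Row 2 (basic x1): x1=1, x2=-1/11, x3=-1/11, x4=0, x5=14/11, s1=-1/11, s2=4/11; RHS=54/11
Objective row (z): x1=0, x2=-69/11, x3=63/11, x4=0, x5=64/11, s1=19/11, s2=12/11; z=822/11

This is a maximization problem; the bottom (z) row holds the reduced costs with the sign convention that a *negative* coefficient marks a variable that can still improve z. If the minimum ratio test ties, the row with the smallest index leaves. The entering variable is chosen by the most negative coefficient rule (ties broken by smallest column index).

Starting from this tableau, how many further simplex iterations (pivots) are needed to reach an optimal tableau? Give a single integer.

2

pivot: x2 in, x4 out → z = 219
pivot: s2 in, x1 out → z = 240
No improving column remains; optimal.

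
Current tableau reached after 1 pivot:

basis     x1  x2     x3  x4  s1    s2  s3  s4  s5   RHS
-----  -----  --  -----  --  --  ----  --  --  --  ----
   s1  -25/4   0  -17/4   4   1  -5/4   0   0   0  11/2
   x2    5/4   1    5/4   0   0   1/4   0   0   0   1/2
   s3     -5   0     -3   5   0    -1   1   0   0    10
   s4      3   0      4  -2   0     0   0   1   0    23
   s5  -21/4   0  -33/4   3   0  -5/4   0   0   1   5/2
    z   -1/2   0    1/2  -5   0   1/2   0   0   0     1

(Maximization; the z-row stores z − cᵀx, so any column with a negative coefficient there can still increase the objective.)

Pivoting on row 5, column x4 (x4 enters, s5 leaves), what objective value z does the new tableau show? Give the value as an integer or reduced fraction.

Minimum ratio for x4: (5/2)/3 = 5/6.
z changes by −(z-row coeff of x4)·ratio = −(-5)·(5/6) = 25/6.
New z = 1 + (25/6) = 31/6.

31/6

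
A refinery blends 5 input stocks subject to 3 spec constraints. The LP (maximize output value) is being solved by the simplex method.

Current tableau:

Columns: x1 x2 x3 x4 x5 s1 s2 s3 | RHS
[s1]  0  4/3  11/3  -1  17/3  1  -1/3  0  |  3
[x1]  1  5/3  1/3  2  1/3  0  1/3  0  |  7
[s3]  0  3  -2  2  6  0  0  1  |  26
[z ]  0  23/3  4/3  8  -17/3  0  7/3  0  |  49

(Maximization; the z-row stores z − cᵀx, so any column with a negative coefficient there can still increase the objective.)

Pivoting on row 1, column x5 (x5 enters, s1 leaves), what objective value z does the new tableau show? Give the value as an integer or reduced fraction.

52

Minimum ratio for x5: 3/(17/3) = 9/17.
z changes by −(z-row coeff of x5)·ratio = −(-17/3)·(9/17) = 3.
New z = 49 + 3 = 52.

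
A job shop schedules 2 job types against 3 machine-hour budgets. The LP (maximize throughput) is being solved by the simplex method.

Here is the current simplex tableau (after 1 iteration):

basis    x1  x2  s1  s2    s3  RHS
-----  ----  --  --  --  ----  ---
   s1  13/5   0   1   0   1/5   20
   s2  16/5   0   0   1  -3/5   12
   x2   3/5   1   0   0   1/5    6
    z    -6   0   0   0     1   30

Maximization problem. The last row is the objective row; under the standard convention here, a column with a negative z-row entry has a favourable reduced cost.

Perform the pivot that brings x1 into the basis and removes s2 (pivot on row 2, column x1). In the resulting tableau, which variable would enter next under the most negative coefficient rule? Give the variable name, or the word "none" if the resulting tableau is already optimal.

Pivot element 16/5. New z-row = old z-row − (-6)·(row 2/(16/5)).
Updated z-row coefficients: x1: 0, x2: 0, s1: 0, s2: 15/8, s3: -1/8.
The most negative is -1/8 in column s3, so s3 would enter next.

s3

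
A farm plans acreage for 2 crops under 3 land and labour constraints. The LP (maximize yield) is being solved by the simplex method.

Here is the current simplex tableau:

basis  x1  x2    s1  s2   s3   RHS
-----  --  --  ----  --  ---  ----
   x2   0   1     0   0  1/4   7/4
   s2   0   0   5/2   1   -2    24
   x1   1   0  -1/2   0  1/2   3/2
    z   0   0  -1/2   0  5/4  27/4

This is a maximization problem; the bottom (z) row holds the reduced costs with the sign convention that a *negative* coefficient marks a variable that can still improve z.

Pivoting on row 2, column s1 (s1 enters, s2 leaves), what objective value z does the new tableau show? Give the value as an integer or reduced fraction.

Minimum ratio for s1: 24/(5/2) = 48/5.
z changes by −(z-row coeff of s1)·ratio = −(-1/2)·(48/5) = 24/5.
New z = 27/4 + (24/5) = 231/20.

231/20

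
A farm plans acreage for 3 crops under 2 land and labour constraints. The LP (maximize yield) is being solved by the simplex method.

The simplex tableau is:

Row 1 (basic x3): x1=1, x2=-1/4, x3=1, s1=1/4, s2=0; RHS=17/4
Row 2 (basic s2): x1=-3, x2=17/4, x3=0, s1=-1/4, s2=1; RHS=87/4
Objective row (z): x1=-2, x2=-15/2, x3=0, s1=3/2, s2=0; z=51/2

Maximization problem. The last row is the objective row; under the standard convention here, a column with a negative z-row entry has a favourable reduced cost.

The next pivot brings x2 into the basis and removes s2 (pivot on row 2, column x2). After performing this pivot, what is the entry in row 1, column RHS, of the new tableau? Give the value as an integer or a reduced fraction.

Pivot element is row 2, column x2: 17/4.
Normalize row 2: new (row 2, RHS) = (87/4)/(17/4) = 87/17.
row 1 ← row 1 − (-1/4)·(new row 2): 17/4 − (-1/4)·(87/17) = 94/17.

94/17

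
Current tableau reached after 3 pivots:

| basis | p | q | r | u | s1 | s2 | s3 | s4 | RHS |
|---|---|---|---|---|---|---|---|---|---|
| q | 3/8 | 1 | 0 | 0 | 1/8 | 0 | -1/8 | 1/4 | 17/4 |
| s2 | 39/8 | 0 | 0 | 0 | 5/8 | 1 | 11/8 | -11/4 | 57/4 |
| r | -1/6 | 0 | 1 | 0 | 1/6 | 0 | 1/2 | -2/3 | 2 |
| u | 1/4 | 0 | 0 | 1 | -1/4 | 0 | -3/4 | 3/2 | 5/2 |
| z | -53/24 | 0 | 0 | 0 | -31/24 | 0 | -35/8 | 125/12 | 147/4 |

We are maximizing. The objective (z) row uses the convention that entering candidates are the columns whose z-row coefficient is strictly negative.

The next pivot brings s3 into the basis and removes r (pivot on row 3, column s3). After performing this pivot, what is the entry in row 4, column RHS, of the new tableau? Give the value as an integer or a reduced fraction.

Pivot element is row 3, column s3: 1/2.
Normalize row 3: new (row 3, RHS) = 2/(1/2) = 4.
row 4 ← row 4 − (-3/4)·(new row 3): 5/2 − (-3/4)·4 = 11/2.

11/2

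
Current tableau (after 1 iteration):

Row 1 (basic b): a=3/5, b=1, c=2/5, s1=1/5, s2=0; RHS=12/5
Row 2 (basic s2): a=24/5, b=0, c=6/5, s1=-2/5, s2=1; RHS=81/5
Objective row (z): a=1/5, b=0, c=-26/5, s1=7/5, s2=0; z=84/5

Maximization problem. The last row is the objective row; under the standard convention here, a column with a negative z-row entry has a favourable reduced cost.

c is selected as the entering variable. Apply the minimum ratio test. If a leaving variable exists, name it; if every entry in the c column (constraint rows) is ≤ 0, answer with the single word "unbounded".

Ratios: row 1 (b): (12/5)/(2/5) = 6; row 2 (s2): (81/5)/(6/5) = 27/2.
Minimum ratio is in the b row, so b leaves.

b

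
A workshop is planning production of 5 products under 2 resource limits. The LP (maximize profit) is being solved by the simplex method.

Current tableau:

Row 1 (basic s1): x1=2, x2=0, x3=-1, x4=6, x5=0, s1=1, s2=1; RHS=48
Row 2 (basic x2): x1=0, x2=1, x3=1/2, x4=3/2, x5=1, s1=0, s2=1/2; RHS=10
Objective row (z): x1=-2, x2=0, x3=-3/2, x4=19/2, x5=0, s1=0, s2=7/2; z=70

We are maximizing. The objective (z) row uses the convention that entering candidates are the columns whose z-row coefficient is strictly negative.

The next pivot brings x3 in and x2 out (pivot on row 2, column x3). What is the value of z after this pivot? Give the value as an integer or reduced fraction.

100

Minimum ratio for x3: 10/(1/2) = 20.
z changes by −(z-row coeff of x3)·ratio = −(-3/2)·20 = 30.
New z = 70 + 30 = 100.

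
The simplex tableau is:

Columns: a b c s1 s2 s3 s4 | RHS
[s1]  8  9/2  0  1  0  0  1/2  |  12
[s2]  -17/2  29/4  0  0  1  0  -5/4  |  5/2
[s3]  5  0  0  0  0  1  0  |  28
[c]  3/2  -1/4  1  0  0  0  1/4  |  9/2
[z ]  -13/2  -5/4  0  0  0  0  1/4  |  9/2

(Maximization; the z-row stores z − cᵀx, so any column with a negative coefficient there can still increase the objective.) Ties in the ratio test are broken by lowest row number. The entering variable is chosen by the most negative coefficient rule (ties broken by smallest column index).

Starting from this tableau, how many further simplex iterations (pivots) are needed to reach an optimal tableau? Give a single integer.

1

pivot: a in, s1 out → z = 57/4
No improving column remains; optimal.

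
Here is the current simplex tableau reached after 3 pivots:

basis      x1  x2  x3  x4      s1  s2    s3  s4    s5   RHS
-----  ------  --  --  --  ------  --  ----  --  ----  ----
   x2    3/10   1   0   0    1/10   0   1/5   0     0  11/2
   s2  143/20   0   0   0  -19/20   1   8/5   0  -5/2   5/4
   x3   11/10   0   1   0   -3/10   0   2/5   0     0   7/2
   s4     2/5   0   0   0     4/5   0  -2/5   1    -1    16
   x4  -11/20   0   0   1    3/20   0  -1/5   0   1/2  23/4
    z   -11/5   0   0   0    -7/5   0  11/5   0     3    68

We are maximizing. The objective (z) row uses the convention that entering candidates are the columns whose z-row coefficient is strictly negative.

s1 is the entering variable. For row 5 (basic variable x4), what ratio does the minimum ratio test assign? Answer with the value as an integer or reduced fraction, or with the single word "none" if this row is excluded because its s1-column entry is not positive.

Ratio = RHS / (s1 entry) = (23/4) / (3/20) = 115/3.

115/3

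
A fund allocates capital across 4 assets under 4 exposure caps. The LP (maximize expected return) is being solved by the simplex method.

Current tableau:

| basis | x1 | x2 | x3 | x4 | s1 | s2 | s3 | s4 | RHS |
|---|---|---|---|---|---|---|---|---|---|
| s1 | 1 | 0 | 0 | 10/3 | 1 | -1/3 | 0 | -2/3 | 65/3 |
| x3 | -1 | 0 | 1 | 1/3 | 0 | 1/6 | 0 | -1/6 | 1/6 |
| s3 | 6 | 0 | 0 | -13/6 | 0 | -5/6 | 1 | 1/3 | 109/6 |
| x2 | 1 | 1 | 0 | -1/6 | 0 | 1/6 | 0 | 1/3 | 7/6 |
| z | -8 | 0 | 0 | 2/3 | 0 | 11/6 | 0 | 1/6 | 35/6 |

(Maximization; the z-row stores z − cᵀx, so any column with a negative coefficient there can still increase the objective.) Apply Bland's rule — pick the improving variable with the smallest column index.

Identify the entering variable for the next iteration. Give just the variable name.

Objective-row coefficients: x1: -8, x2: 0, x3: 0, x4: 2/3, s1: 0, s2: 11/6, s3: 0, s4: 1/6.
Improving columns: x1. Bland's rule picks the smallest column index → x1.

x1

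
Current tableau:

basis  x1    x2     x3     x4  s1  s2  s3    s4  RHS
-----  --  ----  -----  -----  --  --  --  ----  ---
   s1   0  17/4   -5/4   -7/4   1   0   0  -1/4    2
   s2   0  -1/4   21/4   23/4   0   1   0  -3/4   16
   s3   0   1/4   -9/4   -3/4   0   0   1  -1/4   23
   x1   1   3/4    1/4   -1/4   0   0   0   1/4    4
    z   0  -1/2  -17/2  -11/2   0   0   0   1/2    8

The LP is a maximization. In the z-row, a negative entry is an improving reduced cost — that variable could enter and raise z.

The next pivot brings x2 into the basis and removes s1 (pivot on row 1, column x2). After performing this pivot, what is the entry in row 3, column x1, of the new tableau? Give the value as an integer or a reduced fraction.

Pivot element is row 1, column x2: 17/4.
Normalize row 1: new (row 1, x1) = 0/(17/4) = 0.
row 3 ← row 3 − (1/4)·(new row 1): 0 − (1/4)·0 = 0.

0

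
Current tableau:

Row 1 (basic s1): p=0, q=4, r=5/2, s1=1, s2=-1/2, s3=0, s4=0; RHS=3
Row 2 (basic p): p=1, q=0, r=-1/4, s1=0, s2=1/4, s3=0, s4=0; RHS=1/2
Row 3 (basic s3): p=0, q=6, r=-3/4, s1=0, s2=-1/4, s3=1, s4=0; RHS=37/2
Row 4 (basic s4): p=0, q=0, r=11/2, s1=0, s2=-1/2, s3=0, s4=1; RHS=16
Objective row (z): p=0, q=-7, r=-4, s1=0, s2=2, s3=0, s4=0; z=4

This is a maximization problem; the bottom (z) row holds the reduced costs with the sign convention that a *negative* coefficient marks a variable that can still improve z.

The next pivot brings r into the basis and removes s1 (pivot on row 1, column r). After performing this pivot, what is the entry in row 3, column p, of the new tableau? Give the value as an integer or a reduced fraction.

0

Pivot element is row 1, column r: 5/2.
Normalize row 1: new (row 1, p) = 0/(5/2) = 0.
row 3 ← row 3 − (-3/4)·(new row 1): 0 − (-3/4)·0 = 0.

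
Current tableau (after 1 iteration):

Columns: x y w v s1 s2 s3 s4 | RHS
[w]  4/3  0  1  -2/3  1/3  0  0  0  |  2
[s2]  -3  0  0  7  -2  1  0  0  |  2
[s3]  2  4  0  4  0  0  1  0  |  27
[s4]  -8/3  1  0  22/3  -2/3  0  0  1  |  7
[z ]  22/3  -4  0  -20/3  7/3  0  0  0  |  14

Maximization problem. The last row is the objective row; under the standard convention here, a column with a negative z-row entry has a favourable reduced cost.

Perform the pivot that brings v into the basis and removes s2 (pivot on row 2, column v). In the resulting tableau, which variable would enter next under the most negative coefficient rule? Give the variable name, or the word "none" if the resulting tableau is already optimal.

Pivot element 7. New z-row = old z-row − (-20/3)·(row 2/7).
Updated z-row coefficients: x: 94/21, y: -4, w: 0, v: 0, s1: 3/7, s2: 20/21, s3: 0, s4: 0.
The most negative is -4 in column y, so y would enter next.

y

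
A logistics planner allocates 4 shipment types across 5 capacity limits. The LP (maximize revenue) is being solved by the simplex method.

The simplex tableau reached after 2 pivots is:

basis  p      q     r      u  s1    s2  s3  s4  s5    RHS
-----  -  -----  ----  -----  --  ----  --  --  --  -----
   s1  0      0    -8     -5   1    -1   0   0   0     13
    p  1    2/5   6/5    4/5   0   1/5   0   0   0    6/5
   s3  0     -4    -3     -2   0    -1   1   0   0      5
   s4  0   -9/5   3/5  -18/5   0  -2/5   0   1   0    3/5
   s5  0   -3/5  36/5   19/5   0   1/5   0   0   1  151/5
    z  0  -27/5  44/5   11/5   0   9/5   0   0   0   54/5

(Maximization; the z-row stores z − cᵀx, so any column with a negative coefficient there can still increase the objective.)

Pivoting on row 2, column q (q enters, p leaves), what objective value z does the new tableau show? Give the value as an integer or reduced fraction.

27

Minimum ratio for q: (6/5)/(2/5) = 3.
z changes by −(z-row coeff of q)·ratio = −(-27/5)·3 = 81/5.
New z = 54/5 + (81/5) = 27.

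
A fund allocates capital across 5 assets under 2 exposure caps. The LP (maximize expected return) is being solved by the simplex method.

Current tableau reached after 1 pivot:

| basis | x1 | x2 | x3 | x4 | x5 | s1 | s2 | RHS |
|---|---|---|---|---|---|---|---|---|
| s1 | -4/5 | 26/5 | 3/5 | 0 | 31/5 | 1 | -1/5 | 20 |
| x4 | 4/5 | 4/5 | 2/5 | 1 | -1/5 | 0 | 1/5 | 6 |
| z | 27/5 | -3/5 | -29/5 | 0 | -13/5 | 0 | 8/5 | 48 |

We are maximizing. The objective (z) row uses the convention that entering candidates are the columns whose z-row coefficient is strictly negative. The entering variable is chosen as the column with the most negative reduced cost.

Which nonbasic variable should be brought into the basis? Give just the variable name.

Objective-row coefficients: x1: 27/5, x2: -3/5, x3: -29/5, x4: 0, x5: -13/5, s1: 0, s2: 8/5.
The most negative is -29/5 in column x3, so x3 enters.

x3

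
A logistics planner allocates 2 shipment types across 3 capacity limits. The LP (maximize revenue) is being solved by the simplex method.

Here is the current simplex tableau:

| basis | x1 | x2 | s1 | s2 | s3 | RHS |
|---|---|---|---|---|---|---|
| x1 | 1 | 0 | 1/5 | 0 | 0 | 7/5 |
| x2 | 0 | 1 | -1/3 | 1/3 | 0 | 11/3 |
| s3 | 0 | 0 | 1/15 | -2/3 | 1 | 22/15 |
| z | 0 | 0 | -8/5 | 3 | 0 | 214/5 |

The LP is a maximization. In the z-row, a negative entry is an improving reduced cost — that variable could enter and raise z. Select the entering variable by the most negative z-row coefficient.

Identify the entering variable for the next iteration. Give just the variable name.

s1

Objective-row coefficients: x1: 0, x2: 0, s1: -8/5, s2: 3, s3: 0.
The most negative is -8/5 in column s1, so s1 enters.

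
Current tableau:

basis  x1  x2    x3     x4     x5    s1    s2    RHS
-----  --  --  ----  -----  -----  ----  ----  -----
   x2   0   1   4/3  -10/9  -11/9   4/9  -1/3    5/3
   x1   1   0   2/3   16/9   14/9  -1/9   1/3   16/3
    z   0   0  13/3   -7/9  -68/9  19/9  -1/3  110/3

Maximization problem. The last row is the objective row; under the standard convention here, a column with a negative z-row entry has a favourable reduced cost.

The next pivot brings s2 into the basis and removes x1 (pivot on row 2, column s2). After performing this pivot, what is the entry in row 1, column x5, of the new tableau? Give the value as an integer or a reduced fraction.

1/3

Pivot element is row 2, column s2: 1/3.
Normalize row 2: new (row 2, x5) = (14/9)/(1/3) = 14/3.
row 1 ← row 1 − (-1/3)·(new row 2): -11/9 − (-1/3)·(14/3) = 1/3.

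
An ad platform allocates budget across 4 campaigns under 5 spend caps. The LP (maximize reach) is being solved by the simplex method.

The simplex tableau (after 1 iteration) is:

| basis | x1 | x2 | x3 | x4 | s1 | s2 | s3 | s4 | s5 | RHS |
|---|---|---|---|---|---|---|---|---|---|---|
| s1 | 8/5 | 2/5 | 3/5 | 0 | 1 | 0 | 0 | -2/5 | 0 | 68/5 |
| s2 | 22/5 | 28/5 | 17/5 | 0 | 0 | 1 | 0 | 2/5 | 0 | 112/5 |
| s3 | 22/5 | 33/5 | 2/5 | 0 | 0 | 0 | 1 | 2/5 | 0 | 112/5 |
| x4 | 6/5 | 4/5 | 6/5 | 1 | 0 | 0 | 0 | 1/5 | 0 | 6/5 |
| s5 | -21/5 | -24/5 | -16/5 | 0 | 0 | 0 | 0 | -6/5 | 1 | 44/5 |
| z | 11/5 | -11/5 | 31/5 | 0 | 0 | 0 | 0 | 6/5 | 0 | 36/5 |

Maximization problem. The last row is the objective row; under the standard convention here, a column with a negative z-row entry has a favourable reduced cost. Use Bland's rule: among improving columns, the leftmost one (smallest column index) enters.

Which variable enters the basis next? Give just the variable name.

Objective-row coefficients: x1: 11/5, x2: -11/5, x3: 31/5, x4: 0, s1: 0, s2: 0, s3: 0, s4: 6/5, s5: 0.
Improving columns: x2. Bland's rule picks the smallest column index → x2.

x2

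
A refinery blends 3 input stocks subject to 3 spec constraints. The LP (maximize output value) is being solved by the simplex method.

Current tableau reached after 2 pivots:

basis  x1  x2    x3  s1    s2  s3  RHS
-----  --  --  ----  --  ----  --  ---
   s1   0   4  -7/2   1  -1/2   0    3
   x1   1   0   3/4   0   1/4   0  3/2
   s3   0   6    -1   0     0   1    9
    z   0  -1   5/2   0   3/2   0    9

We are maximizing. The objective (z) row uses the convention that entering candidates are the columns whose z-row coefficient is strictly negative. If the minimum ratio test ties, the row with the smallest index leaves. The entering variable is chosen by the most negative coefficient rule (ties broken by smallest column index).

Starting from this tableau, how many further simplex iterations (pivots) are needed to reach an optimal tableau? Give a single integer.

pivot: x2 in, s1 out → z = 39/4
No improving column remains; optimal.

1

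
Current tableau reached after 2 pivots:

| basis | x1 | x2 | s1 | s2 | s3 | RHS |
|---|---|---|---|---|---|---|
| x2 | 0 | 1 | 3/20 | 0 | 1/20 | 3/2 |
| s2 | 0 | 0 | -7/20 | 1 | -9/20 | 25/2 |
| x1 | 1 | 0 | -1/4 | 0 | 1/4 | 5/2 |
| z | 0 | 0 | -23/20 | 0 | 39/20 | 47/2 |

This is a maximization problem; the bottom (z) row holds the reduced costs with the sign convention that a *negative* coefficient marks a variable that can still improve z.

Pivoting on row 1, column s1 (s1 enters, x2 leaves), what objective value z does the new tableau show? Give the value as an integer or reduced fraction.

Minimum ratio for s1: (3/2)/(3/20) = 10.
z changes by −(z-row coeff of s1)·ratio = −(-23/20)·10 = 23/2.
New z = 47/2 + (23/2) = 35.

35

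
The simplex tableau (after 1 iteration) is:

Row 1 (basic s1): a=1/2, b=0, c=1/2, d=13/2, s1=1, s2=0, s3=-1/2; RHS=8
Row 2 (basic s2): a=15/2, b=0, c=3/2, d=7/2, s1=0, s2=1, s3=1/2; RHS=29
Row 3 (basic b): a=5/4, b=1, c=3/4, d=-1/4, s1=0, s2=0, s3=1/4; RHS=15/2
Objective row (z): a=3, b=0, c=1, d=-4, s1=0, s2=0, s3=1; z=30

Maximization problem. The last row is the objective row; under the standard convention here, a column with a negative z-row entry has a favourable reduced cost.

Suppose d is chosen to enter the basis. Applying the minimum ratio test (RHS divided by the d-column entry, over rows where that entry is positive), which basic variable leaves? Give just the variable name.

Ratios: row 1 (s1): 8/(13/2) = 16/13; row 2 (s2): 29/(7/2) = 58/7; row 3 (b): entry -1/4 ≤ 0, skip.
Minimum ratio 16/13 is in the s1 row, so s1 leaves.

s1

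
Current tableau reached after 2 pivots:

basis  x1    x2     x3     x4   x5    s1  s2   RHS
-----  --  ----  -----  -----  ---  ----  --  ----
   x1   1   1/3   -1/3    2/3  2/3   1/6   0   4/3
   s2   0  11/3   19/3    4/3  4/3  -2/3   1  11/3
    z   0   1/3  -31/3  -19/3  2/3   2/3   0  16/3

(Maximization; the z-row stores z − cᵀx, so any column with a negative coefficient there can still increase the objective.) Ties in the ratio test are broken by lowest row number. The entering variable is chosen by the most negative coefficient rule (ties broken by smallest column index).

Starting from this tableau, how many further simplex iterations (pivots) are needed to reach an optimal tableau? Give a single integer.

2

pivot: x3 in, s2 out → z = 215/19
pivot: x4 in, x1 out → z = 279/14
No improving column remains; optimal.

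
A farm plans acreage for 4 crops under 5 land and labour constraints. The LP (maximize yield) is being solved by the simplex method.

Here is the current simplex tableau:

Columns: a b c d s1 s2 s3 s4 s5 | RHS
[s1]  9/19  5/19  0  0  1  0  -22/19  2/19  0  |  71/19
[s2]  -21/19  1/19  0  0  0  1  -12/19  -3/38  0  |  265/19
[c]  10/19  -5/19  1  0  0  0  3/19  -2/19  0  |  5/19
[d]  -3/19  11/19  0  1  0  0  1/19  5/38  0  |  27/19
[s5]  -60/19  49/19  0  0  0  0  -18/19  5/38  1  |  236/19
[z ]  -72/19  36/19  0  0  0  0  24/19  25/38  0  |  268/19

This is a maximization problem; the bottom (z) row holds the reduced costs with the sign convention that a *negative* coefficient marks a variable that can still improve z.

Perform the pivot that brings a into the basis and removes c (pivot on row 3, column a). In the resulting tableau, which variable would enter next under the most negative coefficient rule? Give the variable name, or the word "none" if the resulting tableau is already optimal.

Pivot element 10/19. New z-row = old z-row − (-72/19)·(row 3/(10/19)).
Updated z-row coefficients: a: 0, b: 0, c: 36/5, d: 0, s1: 0, s2: 0, s3: 12/5, s4: -1/10, s5: 0.
The most negative is -1/10 in column s4, so s4 would enter next.

s4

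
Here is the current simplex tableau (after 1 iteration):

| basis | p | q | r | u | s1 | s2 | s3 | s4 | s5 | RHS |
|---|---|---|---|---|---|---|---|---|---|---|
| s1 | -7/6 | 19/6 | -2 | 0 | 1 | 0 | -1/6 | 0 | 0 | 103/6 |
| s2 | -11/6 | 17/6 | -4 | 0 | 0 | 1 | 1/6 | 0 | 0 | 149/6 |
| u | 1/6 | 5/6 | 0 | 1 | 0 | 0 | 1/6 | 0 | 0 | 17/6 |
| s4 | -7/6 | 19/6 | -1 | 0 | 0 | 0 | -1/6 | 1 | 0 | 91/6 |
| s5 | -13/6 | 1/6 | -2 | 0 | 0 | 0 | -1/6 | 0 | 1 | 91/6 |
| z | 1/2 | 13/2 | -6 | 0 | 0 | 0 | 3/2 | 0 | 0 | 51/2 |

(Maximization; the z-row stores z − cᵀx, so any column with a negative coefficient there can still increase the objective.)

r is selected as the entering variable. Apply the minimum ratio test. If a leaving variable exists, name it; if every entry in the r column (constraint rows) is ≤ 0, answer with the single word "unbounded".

r-column entries: row 1: -2, row 2: -4, row 3: 0, row 4: -1, row 5: -2. All ≤ 0, so r can increase without bound; the LP is unbounded in this direction.

unbounded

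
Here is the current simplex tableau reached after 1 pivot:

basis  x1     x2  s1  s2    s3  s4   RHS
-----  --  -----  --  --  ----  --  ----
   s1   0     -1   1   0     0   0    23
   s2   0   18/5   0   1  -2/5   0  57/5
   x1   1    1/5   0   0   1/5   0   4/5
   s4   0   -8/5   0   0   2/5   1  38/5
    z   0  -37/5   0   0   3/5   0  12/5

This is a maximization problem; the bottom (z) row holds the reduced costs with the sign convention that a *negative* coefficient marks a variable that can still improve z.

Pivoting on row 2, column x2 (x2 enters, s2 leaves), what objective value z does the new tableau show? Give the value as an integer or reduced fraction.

155/6

Minimum ratio for x2: (57/5)/(18/5) = 19/6.
z changes by −(z-row coeff of x2)·ratio = −(-37/5)·(19/6) = 703/30.
New z = 12/5 + (703/30) = 155/6.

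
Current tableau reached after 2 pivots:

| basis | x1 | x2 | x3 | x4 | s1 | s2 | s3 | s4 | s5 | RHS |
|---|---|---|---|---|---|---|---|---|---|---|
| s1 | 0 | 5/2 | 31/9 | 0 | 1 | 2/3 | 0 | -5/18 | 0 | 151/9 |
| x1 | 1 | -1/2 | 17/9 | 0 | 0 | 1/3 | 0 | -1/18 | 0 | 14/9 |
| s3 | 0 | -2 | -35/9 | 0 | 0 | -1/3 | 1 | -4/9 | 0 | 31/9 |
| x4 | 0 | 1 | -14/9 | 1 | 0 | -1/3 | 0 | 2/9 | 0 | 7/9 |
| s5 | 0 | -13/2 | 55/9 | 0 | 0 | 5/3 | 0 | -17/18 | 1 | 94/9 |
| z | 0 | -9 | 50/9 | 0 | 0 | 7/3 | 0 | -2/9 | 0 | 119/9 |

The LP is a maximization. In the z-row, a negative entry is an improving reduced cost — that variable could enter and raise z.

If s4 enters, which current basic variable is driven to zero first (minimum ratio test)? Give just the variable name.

Ratios: row 1 (s1): entry -5/18 ≤ 0, skip; row 2 (x1): entry -1/18 ≤ 0, skip; row 3 (s3): entry -4/9 ≤ 0, skip; row 4 (x4): (7/9)/(2/9) = 7/2; row 5 (s5): entry -17/18 ≤ 0, skip.
Minimum ratio 7/2 is in the x4 row, so x4 leaves.

x4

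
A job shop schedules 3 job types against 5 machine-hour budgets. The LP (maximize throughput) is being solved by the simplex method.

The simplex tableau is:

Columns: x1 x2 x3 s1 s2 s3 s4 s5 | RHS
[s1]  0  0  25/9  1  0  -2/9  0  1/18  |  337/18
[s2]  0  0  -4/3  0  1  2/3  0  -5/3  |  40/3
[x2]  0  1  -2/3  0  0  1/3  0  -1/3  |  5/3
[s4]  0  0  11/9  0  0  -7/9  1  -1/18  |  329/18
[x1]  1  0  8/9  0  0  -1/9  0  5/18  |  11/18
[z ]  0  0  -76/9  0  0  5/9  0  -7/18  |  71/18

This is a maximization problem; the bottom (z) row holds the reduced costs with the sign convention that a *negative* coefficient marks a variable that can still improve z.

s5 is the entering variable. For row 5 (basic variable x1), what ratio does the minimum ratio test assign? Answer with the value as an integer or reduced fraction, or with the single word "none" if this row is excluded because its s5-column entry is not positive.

Ratio = RHS / (s5 entry) = (11/18) / (5/18) = 11/5.

11/5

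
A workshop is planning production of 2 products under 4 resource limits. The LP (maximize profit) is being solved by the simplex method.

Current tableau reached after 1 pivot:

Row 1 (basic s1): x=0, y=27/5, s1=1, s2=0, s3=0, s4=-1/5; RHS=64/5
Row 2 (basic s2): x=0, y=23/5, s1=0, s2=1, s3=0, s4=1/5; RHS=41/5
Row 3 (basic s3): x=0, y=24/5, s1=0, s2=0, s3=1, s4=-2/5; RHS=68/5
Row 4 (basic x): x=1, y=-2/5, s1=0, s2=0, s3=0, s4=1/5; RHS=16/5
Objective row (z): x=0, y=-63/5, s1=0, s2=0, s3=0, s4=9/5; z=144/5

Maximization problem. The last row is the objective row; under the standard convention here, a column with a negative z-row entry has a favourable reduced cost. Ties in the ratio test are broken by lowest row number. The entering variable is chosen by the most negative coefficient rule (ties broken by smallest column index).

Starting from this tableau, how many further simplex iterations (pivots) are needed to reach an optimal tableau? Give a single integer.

1

pivot: y in, s2 out → z = 1179/23
No improving column remains; optimal.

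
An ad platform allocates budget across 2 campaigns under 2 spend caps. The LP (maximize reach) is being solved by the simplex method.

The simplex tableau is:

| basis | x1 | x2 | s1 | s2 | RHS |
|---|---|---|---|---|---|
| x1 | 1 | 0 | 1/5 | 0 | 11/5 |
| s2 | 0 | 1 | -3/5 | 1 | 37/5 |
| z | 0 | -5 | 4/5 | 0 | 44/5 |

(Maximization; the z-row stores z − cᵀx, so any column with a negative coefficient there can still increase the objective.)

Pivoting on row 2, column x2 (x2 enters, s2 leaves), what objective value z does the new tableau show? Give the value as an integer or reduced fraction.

Minimum ratio for x2: (37/5)/1 = 37/5.
z changes by −(z-row coeff of x2)·ratio = −(-5)·(37/5) = 37.
New z = 44/5 + 37 = 229/5.

229/5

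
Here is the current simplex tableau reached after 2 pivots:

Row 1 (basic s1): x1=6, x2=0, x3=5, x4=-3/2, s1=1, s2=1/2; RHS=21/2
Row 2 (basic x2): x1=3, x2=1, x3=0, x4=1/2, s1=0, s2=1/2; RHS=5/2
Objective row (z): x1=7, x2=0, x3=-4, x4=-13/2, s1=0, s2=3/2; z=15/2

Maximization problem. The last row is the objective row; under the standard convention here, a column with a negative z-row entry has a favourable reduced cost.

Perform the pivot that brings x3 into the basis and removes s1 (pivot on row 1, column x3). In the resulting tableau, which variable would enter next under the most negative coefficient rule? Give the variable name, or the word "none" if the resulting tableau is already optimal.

Pivot element 5. New z-row = old z-row − (-4)·(row 1/5).
Updated z-row coefficients: x1: 59/5, x2: 0, x3: 0, x4: -77/10, s1: 4/5, s2: 19/10.
The most negative is -77/10 in column x4, so x4 would enter next.

x4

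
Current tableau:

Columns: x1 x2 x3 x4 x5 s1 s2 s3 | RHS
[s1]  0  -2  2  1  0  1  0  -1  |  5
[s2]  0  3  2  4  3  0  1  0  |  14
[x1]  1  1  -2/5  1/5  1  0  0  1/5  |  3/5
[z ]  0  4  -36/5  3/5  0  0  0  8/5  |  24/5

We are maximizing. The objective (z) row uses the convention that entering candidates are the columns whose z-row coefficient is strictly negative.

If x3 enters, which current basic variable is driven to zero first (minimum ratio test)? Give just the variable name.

Ratios: row 1 (s1): 5/2 = 5/2; row 2 (s2): 14/2 = 7; row 3 (x1): entry -2/5 ≤ 0, skip.
Minimum ratio 5/2 is in the s1 row, so s1 leaves.

s1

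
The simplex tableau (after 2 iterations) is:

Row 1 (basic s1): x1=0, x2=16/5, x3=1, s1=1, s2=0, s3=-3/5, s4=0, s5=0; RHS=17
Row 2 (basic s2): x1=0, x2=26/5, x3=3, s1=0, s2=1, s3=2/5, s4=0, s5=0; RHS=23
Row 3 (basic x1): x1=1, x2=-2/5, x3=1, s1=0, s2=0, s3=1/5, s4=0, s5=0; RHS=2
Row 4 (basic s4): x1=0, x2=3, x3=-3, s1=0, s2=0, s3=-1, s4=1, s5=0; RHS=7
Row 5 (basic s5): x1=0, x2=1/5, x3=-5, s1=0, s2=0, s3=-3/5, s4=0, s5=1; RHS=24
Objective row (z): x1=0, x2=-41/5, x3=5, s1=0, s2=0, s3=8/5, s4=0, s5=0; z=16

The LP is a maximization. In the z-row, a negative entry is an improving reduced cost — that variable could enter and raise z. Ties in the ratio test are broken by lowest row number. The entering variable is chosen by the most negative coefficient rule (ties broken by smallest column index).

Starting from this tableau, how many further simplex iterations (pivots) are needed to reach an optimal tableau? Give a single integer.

pivot: x2 in, s4 out → z = 527/15
pivot: x3 in, s2 out → z = 4843/123
pivot: s3 in, x3 out → z = 1309/32
No improving column remains; optimal.

3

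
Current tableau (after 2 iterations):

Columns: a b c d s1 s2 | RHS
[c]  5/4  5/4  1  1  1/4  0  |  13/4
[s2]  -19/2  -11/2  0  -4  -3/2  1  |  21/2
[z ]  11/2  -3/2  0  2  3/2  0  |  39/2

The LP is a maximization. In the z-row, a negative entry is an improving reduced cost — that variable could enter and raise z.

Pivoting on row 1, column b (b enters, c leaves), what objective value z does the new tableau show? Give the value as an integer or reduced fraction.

117/5

Minimum ratio for b: (13/4)/(5/4) = 13/5.
z changes by −(z-row coeff of b)·ratio = −(-3/2)·(13/5) = 39/10.
New z = 39/2 + (39/10) = 117/5.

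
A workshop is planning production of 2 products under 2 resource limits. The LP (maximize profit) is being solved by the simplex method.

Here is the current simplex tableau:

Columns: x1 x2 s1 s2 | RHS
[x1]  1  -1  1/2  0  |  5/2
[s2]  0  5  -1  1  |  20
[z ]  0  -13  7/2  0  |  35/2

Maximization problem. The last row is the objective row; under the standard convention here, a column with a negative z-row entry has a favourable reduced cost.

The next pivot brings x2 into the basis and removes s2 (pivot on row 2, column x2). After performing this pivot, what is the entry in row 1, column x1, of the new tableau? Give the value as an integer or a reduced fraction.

1

Pivot element is row 2, column x2: 5.
Normalize row 2: new (row 2, x1) = 0/5 = 0.
row 1 ← row 1 − (-1)·(new row 2): 1 − (-1)·0 = 1.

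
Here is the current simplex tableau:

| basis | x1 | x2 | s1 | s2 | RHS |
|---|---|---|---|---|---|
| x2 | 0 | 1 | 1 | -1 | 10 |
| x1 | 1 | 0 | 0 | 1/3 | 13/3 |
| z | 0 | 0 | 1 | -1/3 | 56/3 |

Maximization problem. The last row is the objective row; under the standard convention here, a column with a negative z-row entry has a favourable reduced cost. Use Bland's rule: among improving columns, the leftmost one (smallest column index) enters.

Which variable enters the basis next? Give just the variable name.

Objective-row coefficients: x1: 0, x2: 0, s1: 1, s2: -1/3.
Improving columns: s2. Bland's rule picks the smallest column index → s2.

s2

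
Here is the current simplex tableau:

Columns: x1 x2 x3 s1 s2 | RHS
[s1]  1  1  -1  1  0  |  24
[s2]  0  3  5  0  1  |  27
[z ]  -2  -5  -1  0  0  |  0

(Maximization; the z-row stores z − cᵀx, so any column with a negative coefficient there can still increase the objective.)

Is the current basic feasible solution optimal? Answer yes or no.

no

Column x1 has objective-row coefficient -2, which is negative; an improving pivot exists, so not yet optimal.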